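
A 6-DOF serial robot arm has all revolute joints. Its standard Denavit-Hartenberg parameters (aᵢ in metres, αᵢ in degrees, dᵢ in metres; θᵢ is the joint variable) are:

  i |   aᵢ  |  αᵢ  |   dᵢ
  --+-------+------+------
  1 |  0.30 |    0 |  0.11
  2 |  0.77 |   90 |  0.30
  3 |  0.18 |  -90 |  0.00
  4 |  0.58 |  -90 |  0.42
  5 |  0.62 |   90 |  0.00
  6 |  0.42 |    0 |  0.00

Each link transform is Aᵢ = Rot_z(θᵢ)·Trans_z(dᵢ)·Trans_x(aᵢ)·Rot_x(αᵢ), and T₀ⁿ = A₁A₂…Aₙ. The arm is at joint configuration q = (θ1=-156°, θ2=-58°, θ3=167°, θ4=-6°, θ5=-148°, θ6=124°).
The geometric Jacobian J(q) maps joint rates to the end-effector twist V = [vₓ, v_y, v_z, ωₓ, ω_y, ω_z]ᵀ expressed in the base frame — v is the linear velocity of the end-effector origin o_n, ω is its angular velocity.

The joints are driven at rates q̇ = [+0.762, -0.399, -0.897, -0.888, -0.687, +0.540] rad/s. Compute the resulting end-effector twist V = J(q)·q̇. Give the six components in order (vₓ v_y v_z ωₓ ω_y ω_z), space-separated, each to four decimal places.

o_n = [-0.5965, -0.2903, -0.0927]
J₁: ẑ×o_n = [0.2903, -0.5965, 0.0000], ω = ẑ
J2: z=[0.0000, 0.0000, 1.0000] o=[-0.2741, -0.1220, 0.1100] → [0.1683, -0.3224, 0.0000, 0.0000, 0.0000, 1.0000]
J3: z=[0.5592, 0.8290, 0.0000] o=[-0.9124, 0.3086, 0.4100] → [-0.4168, 0.2811, -0.5968, 0.5592, 0.8290, 0.0000]
J4: z=[0.1865, -0.1258, -0.9744] o=[-0.7670, 0.2105, 0.4505] → [-0.4196, -0.0648, -0.0719, 0.1865, -0.1258, -0.9744]
J5: z=[-0.4717, -0.8814, 0.0235] o=[-0.1888, -0.1064, 0.1710] → [0.2368, -0.1340, -0.2726, -0.4717, -0.8814, 0.0235]
J6: z=[-0.6148, 0.3479, 0.7078] o=[-0.5807, 0.0916, -0.2667] → [0.3309, 0.0958, 0.2403, -0.6148, 0.3479, 0.7078]
V = J·q̇ = [0.9165, -0.3767, 0.9162, -0.6752, 0.1615, 1.5943]

0.9165 -0.3767 0.9162 -0.6752 0.1615 1.5943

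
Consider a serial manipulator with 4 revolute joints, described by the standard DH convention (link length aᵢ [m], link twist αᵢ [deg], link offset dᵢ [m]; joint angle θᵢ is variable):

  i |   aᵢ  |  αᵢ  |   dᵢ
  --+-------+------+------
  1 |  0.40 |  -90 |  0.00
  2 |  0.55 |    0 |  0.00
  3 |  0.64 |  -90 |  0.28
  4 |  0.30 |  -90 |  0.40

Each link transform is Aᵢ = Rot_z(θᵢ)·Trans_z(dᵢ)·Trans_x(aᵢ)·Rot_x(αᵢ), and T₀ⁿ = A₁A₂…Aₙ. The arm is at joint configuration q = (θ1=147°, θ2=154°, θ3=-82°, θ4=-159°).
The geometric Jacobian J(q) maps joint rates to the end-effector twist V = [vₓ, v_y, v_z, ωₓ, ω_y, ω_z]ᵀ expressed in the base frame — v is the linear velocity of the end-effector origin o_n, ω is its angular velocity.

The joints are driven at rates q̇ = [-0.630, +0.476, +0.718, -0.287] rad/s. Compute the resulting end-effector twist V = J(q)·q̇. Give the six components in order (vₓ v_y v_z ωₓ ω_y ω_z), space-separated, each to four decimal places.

0.2851 -0.3624 0.5861 -0.8792 -0.8527 -0.5413

o_n = [0.0938, -0.5230, -0.7070]
J₁: ẑ×o_n = [0.5230, 0.0938, -0.0000], ω = ẑ
J2: z=[-0.5446, -0.8387, 0.0000] o=[-0.3355, 0.2179, 0.0000] → [0.5930, -0.3851, 0.7635, -0.5446, -0.8387, 0.0000]
J3: z=[-0.5446, -0.8387, 0.0000] o=[0.0791, -0.0514, -0.2411] → [0.3908, -0.2538, 0.2692, -0.5446, -0.8387, 0.0000]
J4: z=[0.7976, -0.5180, -0.3090] o=[-0.2392, -0.1785, -0.8498] → [-0.1804, -0.2168, -0.1022, 0.7976, -0.5180, -0.3090]
V = J·q̇ = [0.2851, -0.3624, 0.5861, -0.8792, -0.8527, -0.5413]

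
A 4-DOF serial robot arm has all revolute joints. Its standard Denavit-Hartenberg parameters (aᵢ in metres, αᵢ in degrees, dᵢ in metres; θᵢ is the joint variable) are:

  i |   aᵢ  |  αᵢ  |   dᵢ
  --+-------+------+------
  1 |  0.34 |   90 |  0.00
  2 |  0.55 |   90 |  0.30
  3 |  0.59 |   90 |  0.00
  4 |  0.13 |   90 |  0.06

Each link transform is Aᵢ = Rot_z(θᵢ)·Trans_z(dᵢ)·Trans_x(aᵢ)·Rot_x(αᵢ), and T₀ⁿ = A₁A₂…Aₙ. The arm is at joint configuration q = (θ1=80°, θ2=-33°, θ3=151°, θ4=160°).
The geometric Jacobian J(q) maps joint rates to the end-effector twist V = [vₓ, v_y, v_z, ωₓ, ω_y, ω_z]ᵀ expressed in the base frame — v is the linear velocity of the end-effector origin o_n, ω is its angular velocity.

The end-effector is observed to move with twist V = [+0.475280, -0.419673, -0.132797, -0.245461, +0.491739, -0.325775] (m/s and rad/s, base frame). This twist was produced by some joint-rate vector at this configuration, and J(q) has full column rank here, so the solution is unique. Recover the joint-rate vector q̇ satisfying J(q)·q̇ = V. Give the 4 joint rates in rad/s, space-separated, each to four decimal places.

-0.7210 -0.6070 -0.5720 0.3200

o_n = [0.6501, 0.3507, -0.1298]
J₁: ẑ×o_n = [-0.3507, 0.6501, 0.0000], ω = ẑ
J2: z=[0.9848, -0.1736, 0.0000] o=[0.0590, 0.3348, 0.0000] → [0.0225, 0.1279, 0.1183, 0.9848, -0.1736, 0.0000]
J3: z=[-0.0946, -0.5364, -0.8387] o=[0.4346, 0.7370, -0.2996] → [-0.4150, -0.1647, 0.1521, -0.0946, -0.5364, -0.8387]
J4: z=[0.9319, 0.2485, -0.2640] o=[0.6411, 0.2611, -0.0185] → [-0.0040, 0.1014, 0.0813, 0.9319, 0.2485, -0.2640]
q̇ = J⁺·V = [-0.7210, -0.6070, -0.5720, 0.3200]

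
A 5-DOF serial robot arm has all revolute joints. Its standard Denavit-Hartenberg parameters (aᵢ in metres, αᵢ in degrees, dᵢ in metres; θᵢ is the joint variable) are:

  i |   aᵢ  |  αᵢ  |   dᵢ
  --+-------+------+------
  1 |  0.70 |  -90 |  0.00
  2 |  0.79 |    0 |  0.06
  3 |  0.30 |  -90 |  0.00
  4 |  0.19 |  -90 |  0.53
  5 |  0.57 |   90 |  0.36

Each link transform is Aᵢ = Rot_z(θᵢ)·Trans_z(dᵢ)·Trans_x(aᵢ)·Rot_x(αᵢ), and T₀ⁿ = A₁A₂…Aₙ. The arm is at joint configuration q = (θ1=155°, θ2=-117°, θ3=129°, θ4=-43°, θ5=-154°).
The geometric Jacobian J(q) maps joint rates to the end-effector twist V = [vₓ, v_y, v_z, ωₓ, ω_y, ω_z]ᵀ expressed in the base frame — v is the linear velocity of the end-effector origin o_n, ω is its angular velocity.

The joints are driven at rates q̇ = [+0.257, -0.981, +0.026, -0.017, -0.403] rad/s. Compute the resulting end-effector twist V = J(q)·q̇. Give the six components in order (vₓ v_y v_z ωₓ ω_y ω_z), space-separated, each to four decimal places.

o_n = [-0.2582, 0.5873, -0.1233]
J₁: ẑ×o_n = [-0.5873, -0.2582, 0.0000], ω = ẑ
J2: z=[-0.4226, -0.9063, 0.0000] o=[-0.6344, 0.2958, 0.0000] → [0.1118, -0.0521, 0.2178, -0.4226, -0.9063, 0.0000]
J3: z=[-0.4226, -0.9063, 0.0000] o=[-0.3347, 0.0899, 0.7039] → [0.7497, -0.3496, -0.1409, -0.4226, -0.9063, 0.0000]
J4: z=[0.1884, -0.0879, -0.9781] o=[-0.6007, 0.2139, 0.6415] → [0.4324, -0.1908, 0.1004, 0.1884, -0.0879, -0.9781]
J5: z=[-0.2955, 0.9448, -0.1418] o=[-0.6788, 0.1073, 0.0942] → [-0.1375, -0.1239, -0.5391, -0.2955, 0.9448, -0.1418]
V = J·q̇ = [-0.1930, 0.0289, -0.0017, 0.5195, 0.4863, 0.3308]

-0.1930 0.0289 -0.0017 0.5195 0.4863 0.3308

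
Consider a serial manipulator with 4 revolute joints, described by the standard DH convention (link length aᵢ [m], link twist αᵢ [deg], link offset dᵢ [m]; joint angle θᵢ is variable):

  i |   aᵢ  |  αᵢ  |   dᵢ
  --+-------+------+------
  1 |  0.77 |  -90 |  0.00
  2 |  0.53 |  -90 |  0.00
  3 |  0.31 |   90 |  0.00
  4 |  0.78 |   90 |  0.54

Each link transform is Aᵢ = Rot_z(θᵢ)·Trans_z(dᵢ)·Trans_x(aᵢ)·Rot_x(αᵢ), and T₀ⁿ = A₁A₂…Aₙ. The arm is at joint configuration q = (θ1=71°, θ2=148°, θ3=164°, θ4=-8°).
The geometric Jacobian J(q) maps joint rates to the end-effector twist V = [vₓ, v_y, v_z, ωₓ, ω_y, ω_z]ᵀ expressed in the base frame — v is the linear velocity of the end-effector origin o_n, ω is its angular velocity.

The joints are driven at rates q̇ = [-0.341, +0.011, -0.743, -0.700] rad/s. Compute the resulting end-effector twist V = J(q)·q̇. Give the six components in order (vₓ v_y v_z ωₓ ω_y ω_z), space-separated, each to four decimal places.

0.7873 -0.8720 -0.8231 -0.4652 0.7496 -0.8689

o_n = [1.1422, 0.8063, 0.0996]
J₁: ẑ×o_n = [-0.8063, 1.1422, 0.0000], ω = ẑ
J2: z=[-0.9455, 0.3256, 0.0000] o=[0.2507, 0.7280, 0.0000] → [0.0324, 0.0942, -0.3642, -0.9455, 0.3256, 0.0000]
J3: z=[-0.1725, -0.5010, 0.8480] o=[0.1044, 0.3031, -0.2809] → [-0.6174, 0.9457, 0.4332, -0.1725, -0.5010, 0.8480]
J4: z=[0.8328, -0.5340, -0.1461] o=[0.2674, 0.5142, -0.1229] → [-0.0762, -0.3131, 0.7103, 0.8328, -0.5340, -0.1461]
V = J·q̇ = [0.7873, -0.8720, -0.8231, -0.4652, 0.7496, -0.8689]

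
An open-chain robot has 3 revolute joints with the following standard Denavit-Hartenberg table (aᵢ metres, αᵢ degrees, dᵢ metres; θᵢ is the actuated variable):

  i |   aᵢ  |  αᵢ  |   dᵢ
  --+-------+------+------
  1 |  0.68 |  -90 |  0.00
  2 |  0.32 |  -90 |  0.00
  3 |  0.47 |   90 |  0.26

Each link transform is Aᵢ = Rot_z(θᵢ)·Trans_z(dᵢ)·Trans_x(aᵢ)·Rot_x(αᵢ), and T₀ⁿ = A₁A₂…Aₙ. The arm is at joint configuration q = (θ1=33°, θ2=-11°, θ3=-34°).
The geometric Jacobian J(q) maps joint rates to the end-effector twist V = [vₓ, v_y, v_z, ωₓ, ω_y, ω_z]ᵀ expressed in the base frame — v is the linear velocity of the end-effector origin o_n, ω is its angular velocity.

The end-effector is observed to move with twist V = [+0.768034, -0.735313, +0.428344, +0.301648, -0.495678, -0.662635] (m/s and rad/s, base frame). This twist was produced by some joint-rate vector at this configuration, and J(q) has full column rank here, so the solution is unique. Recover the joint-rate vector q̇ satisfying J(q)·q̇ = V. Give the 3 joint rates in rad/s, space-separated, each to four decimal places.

-0.7500 -0.5800 -0.0890

o_n = [1.0530, 0.9972, -0.1198]
J₁: ẑ×o_n = [-0.9972, 1.0530, 0.0000], ω = ẑ
J2: z=[-0.5446, 0.8387, 0.0000] o=[0.5703, 0.3704, 0.0000] → [-0.1005, -0.0653, -0.7462, -0.5446, 0.8387, 0.0000]
J3: z=[0.1600, 0.1039, -0.9816] o=[0.8337, 0.5414, 0.0611] → [0.4286, -0.1863, 0.0501, 0.1600, 0.1039, -0.9816]
q̇ = J⁺·V = [-0.7500, -0.5800, -0.0890]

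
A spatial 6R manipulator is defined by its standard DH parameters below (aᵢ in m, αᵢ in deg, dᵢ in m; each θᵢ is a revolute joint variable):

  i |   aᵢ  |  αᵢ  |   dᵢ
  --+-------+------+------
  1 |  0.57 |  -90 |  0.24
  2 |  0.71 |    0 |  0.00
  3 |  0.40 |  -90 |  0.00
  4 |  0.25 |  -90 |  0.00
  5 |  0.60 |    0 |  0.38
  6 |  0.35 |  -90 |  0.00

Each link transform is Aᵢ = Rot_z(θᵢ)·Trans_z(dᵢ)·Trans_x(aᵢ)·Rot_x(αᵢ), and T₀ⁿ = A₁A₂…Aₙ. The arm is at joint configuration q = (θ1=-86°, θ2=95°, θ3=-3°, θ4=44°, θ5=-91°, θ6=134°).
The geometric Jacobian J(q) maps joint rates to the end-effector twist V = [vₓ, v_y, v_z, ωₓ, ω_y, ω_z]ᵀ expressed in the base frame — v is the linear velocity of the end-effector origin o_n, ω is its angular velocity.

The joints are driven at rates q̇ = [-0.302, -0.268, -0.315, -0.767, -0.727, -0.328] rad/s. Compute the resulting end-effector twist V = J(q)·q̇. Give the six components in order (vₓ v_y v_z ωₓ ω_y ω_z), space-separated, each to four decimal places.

o_n = [-0.6070, -0.1727, -0.9469]
J₁: ẑ×o_n = [0.1727, -0.6070, 0.0000], ω = ẑ
J2: z=[0.9976, 0.0698, 0.0000] o=[0.0398, -0.5686, 0.2400] → [-0.0828, 1.1840, 0.4401, 0.9976, 0.0698, 0.0000]
J3: z=[0.9976, 0.0698, 0.0000] o=[0.0354, -0.5069, -0.4673] → [-0.0335, 0.4784, 0.3782, 0.9976, 0.0698, 0.0000]
J4: z=[-0.0697, 0.9970, 0.0349] o=[0.0345, -0.4930, -0.8671] → [-0.0907, -0.0279, 0.6172, -0.0697, 0.9970, 0.0349]
J5: z=[-0.7159, -0.0744, 0.6942] o=[-0.1392, -0.4988, -1.0468] → [-0.2338, -0.2532, -0.2682, -0.7159, -0.0744, 0.6942]
J6: z=[-0.7159, -0.0744, 0.6942] o=[-0.4458, 0.0713, -0.7545] → [0.1837, -0.2496, 0.1627, -0.7159, -0.0744, 0.6942]
V = J·q̇ = [0.1599, 0.0027, -0.5688, 0.2272, -0.7269, -1.0612]

0.1599 0.0027 -0.5688 0.2272 -0.7269 -1.0612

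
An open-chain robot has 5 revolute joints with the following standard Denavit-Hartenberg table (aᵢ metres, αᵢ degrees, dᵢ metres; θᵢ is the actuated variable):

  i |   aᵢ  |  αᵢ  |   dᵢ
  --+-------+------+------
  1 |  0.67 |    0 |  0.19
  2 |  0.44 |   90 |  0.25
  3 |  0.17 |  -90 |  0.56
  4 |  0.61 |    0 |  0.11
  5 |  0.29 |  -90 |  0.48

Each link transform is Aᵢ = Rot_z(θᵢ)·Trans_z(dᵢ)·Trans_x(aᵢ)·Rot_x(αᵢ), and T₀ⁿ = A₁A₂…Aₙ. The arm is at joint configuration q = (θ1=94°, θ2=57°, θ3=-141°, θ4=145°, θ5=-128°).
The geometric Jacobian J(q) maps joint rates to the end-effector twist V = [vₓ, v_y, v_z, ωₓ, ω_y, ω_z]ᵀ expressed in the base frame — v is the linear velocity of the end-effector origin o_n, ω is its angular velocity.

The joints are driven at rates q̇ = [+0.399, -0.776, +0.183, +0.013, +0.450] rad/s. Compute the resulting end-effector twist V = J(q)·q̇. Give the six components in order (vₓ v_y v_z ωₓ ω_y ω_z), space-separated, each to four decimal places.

-0.2266 0.1870 0.1030 -0.1661 0.3013 -0.7368

o_n = [-0.7311, 1.1910, 0.0144]
J₁: ẑ×o_n = [-1.1910, -0.7311, 0.0000], ω = ẑ
J2: z=[0.0000, 0.0000, 1.0000] o=[-0.0467, 0.6684, 0.1900] → [-0.5227, -0.6844, 0.0000, 0.0000, 0.0000, 1.0000]
J3: z=[0.4848, 0.8746, 0.0000] o=[-0.4316, 0.8817, 0.4400] → [-0.3722, 0.2063, 0.4120, 0.4848, 0.8746, 0.0000]
J4: z=[-0.5504, 0.3051, -0.7771] o=[-0.0445, 1.3074, 0.3330] → [-0.1876, 0.3582, 0.2735, -0.5504, 0.3051, -0.7771]
J5: z=[-0.5504, 0.3051, -0.7771] o=[-0.6143, 1.2232, 0.5620] → [-0.1921, -0.2106, 0.0534, -0.5504, 0.3051, -0.7771]
V = J·q̇ = [-0.2266, 0.1870, 0.1030, -0.1661, 0.3013, -0.7368]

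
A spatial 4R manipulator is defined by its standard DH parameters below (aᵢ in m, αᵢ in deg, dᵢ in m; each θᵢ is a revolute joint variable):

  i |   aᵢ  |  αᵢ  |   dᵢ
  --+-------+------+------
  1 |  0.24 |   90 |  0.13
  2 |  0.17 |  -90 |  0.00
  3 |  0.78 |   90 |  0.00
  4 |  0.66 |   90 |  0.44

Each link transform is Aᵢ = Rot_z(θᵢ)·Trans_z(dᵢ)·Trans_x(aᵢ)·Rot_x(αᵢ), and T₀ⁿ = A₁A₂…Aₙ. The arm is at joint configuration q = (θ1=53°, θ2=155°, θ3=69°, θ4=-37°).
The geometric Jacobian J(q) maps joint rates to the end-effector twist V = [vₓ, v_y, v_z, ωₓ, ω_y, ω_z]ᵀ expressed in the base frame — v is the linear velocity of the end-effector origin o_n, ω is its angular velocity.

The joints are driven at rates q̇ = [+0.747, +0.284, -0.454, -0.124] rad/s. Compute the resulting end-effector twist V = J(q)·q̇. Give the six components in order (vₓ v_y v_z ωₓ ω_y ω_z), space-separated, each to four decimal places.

o_n = [-1.1754, 0.2058, 0.9334]
J₁: ẑ×o_n = [-0.2058, -1.1754, 0.0000], ω = ẑ
J2: z=[0.7986, -0.6018, 0.0000] o=[0.1444, 0.1917, 0.1300] → [-0.4835, -0.6416, -0.7830, 0.7986, -0.6018, 0.0000]
J3: z=[-0.2543, -0.3375, -0.9063] o=[0.0517, 0.0686, 0.2018] → [-0.1226, 1.2982, -0.4491, -0.2543, -0.3375, -0.9063]
J4: z=[-0.2230, -0.8914, 0.3945] o=[-0.6823, 0.3045, 0.3200] → [-0.5078, -0.0578, -0.4176, -0.2230, -0.8914, 0.3945]
V = J·q̇ = [-0.1724, -1.6425, 0.0333, 0.3699, 0.0929, 1.1095]

-0.1724 -1.6425 0.0333 0.3699 0.0929 1.1095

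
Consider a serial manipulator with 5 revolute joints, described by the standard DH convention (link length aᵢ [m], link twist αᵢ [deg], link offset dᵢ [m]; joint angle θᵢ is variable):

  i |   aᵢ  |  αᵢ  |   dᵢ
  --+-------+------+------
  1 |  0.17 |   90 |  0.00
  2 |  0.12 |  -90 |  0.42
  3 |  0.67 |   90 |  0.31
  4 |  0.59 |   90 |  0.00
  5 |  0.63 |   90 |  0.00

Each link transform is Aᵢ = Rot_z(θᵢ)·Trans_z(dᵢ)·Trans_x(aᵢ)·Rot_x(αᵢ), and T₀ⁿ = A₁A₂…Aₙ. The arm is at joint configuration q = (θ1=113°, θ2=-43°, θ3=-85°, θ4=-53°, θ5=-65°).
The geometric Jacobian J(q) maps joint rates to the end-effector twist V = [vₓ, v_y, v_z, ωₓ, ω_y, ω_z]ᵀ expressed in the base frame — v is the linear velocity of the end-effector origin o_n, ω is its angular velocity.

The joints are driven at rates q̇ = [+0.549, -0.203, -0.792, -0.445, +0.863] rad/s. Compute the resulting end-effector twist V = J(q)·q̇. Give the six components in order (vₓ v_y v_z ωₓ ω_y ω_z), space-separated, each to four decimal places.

0.4709 -0.4101 0.2461 -0.6146 -0.9280 -0.6714

o_n = [1.2346, 1.0611, -0.8136]
J₁: ẑ×o_n = [-1.0611, 1.2346, 0.0000], ω = ẑ
J2: z=[0.9205, 0.3907, 0.0000] o=[-0.0664, 0.1565, 0.0000] → [-0.3179, 0.7489, 0.3244, 0.9205, 0.3907, 0.0000]
J3: z=[-0.2665, 0.6278, 0.7314] o=[0.2859, 0.4014, -0.0818] → [-0.9419, 0.4988, -0.7714, -0.2665, 0.6278, 0.7314]
J4: z=[0.3649, -0.6366, 0.6794] o=[0.8010, 0.8961, 0.1051] → [0.4727, 0.6298, 0.3362, 0.3649, -0.6366, 0.6794]
J5: z=[-0.5521, -0.7355, -0.3927] o=[1.2433, 0.7593, -0.2607] → [0.5252, -0.3018, -0.1730, -0.5521, -0.7355, -0.3927]
V = J·q̇ = [0.4709, -0.4101, 0.2461, -0.6146, -0.9280, -0.6714]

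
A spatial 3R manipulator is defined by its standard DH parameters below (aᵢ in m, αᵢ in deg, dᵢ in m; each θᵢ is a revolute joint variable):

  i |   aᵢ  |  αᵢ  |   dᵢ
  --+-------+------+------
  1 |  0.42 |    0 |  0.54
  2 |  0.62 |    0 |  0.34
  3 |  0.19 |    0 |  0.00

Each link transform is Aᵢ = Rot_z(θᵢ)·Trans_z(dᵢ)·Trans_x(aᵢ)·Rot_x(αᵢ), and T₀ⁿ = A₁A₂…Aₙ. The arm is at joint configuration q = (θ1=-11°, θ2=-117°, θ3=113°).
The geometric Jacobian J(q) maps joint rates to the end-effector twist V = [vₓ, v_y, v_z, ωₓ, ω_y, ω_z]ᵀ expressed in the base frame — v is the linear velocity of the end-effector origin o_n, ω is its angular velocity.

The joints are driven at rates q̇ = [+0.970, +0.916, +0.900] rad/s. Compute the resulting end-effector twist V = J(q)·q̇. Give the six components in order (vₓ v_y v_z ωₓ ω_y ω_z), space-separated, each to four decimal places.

o_n = [0.2141, -0.6179, 0.8800]
J₁: ẑ×o_n = [0.6179, 0.2141, -0.0000], ω = ẑ
J2: z=[0.0000, 0.0000, 1.0000] o=[0.4123, -0.0801, 0.5400] → [0.5377, -0.1982, 0.0000, 0.0000, 0.0000, 1.0000]
J3: z=[0.0000, 0.0000, 1.0000] o=[0.0306, -0.5687, 0.8800] → [0.0492, 0.1835, -0.0000, 0.0000, 0.0000, 1.0000]
V = J·q̇ = [1.1362, 0.1913, 0.0000, 0.0000, 0.0000, 2.7860]

1.1362 0.1913 0.0000 0.0000 0.0000 2.7860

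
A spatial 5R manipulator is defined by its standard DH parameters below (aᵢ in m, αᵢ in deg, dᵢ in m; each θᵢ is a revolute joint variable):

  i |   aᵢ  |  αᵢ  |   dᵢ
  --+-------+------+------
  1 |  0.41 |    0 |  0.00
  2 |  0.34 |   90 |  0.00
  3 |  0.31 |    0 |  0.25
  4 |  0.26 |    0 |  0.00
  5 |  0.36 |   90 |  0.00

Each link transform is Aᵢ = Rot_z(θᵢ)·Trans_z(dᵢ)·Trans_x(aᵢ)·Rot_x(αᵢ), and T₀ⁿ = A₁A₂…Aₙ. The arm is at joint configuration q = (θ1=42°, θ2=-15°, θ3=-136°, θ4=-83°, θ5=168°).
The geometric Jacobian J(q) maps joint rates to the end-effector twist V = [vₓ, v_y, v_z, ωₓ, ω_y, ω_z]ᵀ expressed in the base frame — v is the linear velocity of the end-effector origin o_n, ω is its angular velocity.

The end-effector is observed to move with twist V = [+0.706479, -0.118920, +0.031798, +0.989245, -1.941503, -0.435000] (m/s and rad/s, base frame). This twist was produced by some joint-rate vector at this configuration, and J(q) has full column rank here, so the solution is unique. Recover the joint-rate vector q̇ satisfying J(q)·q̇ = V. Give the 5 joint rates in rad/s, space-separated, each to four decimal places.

o_n = [0.5443, 0.1158, -0.3315]
J₁: ẑ×o_n = [-0.1158, 0.5443, 0.0000], ω = ẑ
J2: z=[0.0000, 0.0000, 1.0000] o=[0.3047, 0.2743, 0.0000] → [0.1585, 0.2396, -0.0000, 0.0000, 0.0000, 1.0000]
J3: z=[0.4540, -0.8910, 0.0000] o=[0.6076, 0.4287, 0.0000] → [0.2954, 0.1505, -0.1985, 0.4540, -0.8910, 0.0000]
J4: z=[0.4540, -0.8910, 0.0000] o=[0.5224, 0.1047, -0.2153] → [0.1035, 0.0527, 0.0245, 0.4540, -0.8910, 0.0000]
J5: z=[0.4540, -0.8910, 0.0000] o=[0.3424, 0.0130, -0.0517] → [0.2493, 0.1270, 0.2266, 0.4540, -0.8910, 0.0000]
q̇ = J⁺·V = [-0.9220, 0.4870, 0.8860, 0.4220, 0.8710]

-0.9220 0.4870 0.8860 0.4220 0.8710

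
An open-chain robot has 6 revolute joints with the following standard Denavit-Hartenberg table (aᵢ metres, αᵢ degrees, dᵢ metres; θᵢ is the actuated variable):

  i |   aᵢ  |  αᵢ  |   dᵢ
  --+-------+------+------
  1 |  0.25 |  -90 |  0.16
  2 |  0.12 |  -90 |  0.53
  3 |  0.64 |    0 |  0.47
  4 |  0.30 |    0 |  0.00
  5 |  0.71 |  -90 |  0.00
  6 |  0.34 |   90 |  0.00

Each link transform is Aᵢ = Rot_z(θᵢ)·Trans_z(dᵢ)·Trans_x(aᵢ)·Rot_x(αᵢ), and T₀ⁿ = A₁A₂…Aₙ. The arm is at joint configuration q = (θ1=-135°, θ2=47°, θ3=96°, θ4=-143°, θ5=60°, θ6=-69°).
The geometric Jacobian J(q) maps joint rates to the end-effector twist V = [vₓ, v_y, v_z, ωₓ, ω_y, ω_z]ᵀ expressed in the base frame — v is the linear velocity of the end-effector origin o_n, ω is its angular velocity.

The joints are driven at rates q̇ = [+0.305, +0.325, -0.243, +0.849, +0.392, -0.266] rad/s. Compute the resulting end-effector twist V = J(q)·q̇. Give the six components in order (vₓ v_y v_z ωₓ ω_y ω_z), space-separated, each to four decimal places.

o_n = [-0.3372, -0.2322, -1.1583]
J₁: ẑ×o_n = [0.2322, -0.3372, 0.0000], ω = ẑ
J2: z=[0.7071, -0.7071, 0.0000] o=[-0.1768, -0.1768, 0.1600] → [0.9322, 0.9322, -0.1526, 0.7071, -0.7071, 0.0000]
J3: z=[0.5171, 0.5171, -0.6820] o=[0.1401, -0.6094, 0.0722] → [-0.3791, 0.9619, 0.4419, 0.5171, 0.5171, -0.6820]
J4: z=[0.5171, 0.5171, -0.6820] o=[-0.0346, 0.1160, -0.1994] → [-0.7334, 0.7022, -0.0236, 0.5171, 0.5171, -0.6820]
J5: z=[0.5171, 0.5171, -0.6820] o=[0.0218, -0.1378, -0.3490] → [-0.4829, 0.6634, 0.1369, 0.5171, 0.5171, -0.6820]
J6: z=[-0.5805, 0.7975, 0.1645] o=[-0.4247, -0.3585, -0.8550] → [-0.2627, -0.1617, -0.1431, -0.5805, 0.7975, 0.1645]
V = J·q̇ = [-0.2761, 0.8656, -0.0853, 0.9003, 0.0742, -0.4194]

-0.2761 0.8656 -0.0853 0.9003 0.0742 -0.4194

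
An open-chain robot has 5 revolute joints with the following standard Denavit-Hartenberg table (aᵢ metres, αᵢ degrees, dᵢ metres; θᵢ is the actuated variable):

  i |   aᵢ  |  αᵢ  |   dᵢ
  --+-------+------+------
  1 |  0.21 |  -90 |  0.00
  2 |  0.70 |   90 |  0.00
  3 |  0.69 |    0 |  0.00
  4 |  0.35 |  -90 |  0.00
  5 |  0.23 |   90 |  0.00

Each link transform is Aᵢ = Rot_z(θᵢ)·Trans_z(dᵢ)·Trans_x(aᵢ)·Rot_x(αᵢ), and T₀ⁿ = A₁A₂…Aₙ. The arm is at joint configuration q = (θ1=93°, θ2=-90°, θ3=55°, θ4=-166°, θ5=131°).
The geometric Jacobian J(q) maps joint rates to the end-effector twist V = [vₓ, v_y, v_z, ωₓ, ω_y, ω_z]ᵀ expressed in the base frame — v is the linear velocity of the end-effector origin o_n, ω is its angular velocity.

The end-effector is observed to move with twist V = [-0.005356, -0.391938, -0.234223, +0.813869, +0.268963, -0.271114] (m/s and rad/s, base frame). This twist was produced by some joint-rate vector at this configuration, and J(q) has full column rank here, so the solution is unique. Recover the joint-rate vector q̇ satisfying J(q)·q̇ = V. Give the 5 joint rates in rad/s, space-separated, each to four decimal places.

o_n = [-0.3989, 0.3632, 1.0244]
J₁: ẑ×o_n = [-0.3632, -0.3989, 0.0000], ω = ẑ
J2: z=[-0.9986, -0.0523, 0.0000] o=[-0.0110, 0.2097, 0.0000] → [-0.0536, 1.0230, -0.1736, -0.9986, -0.0523, 0.0000]
J3: z=[0.0523, -0.9986, 0.0000] o=[-0.0110, 0.2097, 0.7000] → [-0.3240, -0.0170, -0.3793, 0.0523, -0.9986, 0.0000]
J4: z=[0.0523, -0.9986, 0.0000] o=[-0.5754, 0.1801, 1.0958] → [0.0713, 0.0037, 0.1859, 0.0523, -0.9986, 0.0000]
J5: z=[0.3579, 0.0188, 0.9336] o=[-0.2491, 0.1972, 0.9703] → [-0.1539, -0.1592, 0.0622, 0.3579, 0.0188, 0.9336]
q̇ = J⁺·V = [-0.8490, -0.6050, 0.5940, -0.8200, 0.6190]

-0.8490 -0.6050 0.5940 -0.8200 0.6190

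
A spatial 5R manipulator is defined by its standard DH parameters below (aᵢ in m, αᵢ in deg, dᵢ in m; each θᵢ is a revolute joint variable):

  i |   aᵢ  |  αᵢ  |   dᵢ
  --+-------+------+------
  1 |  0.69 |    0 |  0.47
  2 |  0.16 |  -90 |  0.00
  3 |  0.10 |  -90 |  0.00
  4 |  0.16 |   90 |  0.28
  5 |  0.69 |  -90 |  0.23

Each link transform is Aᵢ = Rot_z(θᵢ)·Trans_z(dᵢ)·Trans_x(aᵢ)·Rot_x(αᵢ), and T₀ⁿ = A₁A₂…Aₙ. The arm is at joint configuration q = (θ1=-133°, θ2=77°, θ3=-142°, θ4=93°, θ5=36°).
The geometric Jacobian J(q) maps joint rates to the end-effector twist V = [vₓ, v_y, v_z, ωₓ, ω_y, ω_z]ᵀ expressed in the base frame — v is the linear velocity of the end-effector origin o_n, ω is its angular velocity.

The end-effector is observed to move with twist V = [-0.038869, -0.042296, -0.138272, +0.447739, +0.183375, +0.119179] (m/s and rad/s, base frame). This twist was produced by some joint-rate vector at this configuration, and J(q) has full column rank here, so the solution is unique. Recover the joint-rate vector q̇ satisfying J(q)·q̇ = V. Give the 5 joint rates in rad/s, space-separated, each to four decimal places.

o_n = [-0.8784, -1.2042, 1.1901]
J₁: ẑ×o_n = [1.2042, -0.8784, 0.0000], ω = ẑ
J2: z=[0.0000, 0.0000, 1.0000] o=[-0.4706, -0.5046, 0.4700] → [0.6995, -0.4078, 0.0000, 0.0000, 0.0000, 1.0000]
J3: z=[0.8290, 0.5592, 0.0000] o=[-0.3811, -0.6373, 0.4700] → [0.4027, -0.5970, -0.1919, 0.8290, 0.5592, 0.0000]
J4: z=[0.3443, -0.5104, 0.7880] o=[-0.4252, -0.5720, 0.5316] → [0.1621, -0.5838, -0.4490, 0.3443, -0.5104, 0.7880]
J5: z=[-0.4834, 0.6231, 0.6148] o=[-0.4576, -0.8097, 0.7471] → [0.5186, -0.0446, 0.4530, -0.4834, 0.6231, 0.6148]
q̇ = J⁺·V = [-0.6400, 0.9350, 0.4640, -0.0780, -0.1860]

-0.6400 0.9350 0.4640 -0.0780 -0.1860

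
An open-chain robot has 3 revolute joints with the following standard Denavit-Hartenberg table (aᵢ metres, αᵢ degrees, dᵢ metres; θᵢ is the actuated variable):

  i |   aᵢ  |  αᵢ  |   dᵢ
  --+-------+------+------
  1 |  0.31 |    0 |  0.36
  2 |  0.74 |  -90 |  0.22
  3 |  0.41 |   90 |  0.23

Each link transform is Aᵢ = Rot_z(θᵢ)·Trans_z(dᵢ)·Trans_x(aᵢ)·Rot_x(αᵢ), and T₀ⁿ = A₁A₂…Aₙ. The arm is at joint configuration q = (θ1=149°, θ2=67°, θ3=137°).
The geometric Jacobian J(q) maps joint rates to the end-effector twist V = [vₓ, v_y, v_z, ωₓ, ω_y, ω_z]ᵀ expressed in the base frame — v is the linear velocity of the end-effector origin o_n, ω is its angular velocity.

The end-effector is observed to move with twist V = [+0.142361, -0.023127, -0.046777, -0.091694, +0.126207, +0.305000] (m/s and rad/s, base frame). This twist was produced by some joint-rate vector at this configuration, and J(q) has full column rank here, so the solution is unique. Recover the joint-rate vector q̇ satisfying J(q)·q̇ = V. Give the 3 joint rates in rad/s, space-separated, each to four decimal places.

o_n = [-0.4866, -0.2851, 0.3004]
J₁: ẑ×o_n = [0.2851, -0.4866, 0.0000], ω = ẑ
J2: z=[0.0000, 0.0000, 1.0000] o=[-0.2657, 0.1597, 0.3600] → [0.4448, -0.2209, 0.0000, 0.0000, 0.0000, 1.0000]
J3: z=[0.5878, -0.8090, 0.0000] o=[-0.8644, -0.2753, 0.5800] → [0.2262, 0.1644, 0.2999, 0.5878, -0.8090, 0.0000]
q̇ = J⁺·V = [-0.2630, 0.5680, -0.1560]

-0.2630 0.5680 -0.1560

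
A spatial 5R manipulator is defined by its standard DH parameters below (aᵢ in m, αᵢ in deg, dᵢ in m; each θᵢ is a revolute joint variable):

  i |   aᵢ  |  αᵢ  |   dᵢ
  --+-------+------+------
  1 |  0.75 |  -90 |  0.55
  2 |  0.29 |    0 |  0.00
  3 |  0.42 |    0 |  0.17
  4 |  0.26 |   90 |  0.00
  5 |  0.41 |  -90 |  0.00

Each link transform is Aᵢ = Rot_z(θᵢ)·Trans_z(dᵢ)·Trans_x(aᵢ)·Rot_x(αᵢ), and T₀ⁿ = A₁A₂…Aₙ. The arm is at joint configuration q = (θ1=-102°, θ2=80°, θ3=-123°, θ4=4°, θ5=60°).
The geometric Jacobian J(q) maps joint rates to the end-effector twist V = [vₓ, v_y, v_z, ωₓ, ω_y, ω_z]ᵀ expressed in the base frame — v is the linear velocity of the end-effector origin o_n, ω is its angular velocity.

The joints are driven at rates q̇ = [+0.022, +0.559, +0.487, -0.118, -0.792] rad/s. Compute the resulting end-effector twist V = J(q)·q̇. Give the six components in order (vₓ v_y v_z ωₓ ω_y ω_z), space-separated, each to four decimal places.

-0.2558 -0.5780 -0.5078 0.8041 -0.6805 -0.5935

o_n = [0.2082, -1.5460, 0.8435]
J₁: ẑ×o_n = [1.5460, 0.2082, -0.0000], ω = ẑ
J2: z=[0.9781, -0.2079, 0.0000] o=[-0.1559, -0.7336, 0.5500] → [-0.0610, -0.2871, -0.7189, 0.9781, -0.2079, 0.0000]
J3: z=[0.9781, -0.2079, 0.0000] o=[-0.1664, -0.7829, 0.2644] → [-0.1204, -0.5664, -0.6685, 0.9781, -0.2079, 0.0000]
J4: z=[0.9781, -0.2079, 0.0000] o=[-0.0640, -1.1187, 0.5508] → [-0.0608, -0.2862, -0.3614, 0.9781, -0.2079, 0.0000]
J5: z=[0.1308, 0.6156, 0.7771] o=[-0.1060, -1.3163, 0.7145] → [0.2579, 0.2273, -0.2235, 0.1308, 0.6156, 0.7771]
V = J·q̇ = [-0.2558, -0.5780, -0.5078, 0.8041, -0.6805, -0.5935]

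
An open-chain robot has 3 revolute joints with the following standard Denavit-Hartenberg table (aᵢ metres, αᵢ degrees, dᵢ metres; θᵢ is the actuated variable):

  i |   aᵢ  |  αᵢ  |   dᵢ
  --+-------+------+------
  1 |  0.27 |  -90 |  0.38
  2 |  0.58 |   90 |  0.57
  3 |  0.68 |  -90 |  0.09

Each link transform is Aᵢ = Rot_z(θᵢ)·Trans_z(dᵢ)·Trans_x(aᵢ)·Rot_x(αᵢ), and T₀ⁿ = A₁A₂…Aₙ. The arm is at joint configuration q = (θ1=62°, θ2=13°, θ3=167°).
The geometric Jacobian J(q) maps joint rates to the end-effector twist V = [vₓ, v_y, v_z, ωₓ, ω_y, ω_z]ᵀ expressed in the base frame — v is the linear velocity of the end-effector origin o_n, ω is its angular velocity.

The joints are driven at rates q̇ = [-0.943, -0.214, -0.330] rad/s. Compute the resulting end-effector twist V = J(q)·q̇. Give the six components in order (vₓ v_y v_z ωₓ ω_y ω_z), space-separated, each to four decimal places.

o_n = [-0.5399, 0.5246, 0.4863]
J₁: ẑ×o_n = [-0.5246, -0.5399, 0.0000], ω = ẑ
J2: z=[-0.8829, 0.4695, 0.0000] o=[0.1268, 0.2384, 0.3800] → [0.0499, 0.0938, 0.0602, -0.8829, 0.4695, 0.0000]
J3: z=[0.1056, 0.1986, 0.9744] o=[-0.1112, 1.0050, 0.2495] → [0.5150, -0.4427, 0.0344, 0.1056, 0.1986, 0.9744]
V = J·q̇ = [0.3141, 0.6351, -0.0242, 0.1541, -0.1660, -1.2645]

0.3141 0.6351 -0.0242 0.1541 -0.1660 -1.2645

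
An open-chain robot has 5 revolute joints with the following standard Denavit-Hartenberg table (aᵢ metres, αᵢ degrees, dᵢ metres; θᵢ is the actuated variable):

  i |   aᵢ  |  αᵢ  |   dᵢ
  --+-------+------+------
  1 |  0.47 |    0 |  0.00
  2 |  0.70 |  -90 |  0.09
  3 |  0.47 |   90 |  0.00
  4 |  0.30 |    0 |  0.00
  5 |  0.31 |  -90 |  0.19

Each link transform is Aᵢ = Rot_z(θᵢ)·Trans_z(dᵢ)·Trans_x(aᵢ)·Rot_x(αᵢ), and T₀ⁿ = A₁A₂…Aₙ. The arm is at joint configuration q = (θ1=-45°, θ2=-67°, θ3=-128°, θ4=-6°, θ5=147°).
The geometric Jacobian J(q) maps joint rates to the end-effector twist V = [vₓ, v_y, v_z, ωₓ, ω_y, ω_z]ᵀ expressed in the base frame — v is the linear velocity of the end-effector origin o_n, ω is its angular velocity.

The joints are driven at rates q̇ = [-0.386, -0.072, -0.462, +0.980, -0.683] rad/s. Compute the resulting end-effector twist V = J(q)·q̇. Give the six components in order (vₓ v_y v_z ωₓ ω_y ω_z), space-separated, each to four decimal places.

o_n = [0.3997, -0.6028, 0.3887]
J₁: ẑ×o_n = [0.6028, 0.3997, -0.0000], ω = ẑ
J2: z=[0.0000, 0.0000, 1.0000] o=[0.3323, -0.3323, 0.0000] → [0.2705, 0.0673, -0.0000, 0.0000, 0.0000, 1.0000]
J3: z=[0.9272, -0.3746, 0.0000] o=[0.0701, -0.9814, 0.0900] → [-0.1119, -0.2769, 0.4744, 0.9272, -0.3746, 0.0000]
J4: z=[0.2952, 0.7306, -0.6157] o=[0.1785, -0.7131, 0.4604] → [0.0155, -0.1150, -0.1290, 0.2952, 0.7306, -0.6157]
J5: z=[0.2952, 0.7306, -0.6157] o=[0.2182, -0.5310, 0.6955] → [-0.2684, -0.0211, -0.1537, 0.2952, 0.7306, -0.6157]
V = J·q̇ = [-0.0020, -0.1294, -0.2406, -0.3407, 0.3901, -0.6409]

-0.0020 -0.1294 -0.2406 -0.3407 0.3901 -0.6409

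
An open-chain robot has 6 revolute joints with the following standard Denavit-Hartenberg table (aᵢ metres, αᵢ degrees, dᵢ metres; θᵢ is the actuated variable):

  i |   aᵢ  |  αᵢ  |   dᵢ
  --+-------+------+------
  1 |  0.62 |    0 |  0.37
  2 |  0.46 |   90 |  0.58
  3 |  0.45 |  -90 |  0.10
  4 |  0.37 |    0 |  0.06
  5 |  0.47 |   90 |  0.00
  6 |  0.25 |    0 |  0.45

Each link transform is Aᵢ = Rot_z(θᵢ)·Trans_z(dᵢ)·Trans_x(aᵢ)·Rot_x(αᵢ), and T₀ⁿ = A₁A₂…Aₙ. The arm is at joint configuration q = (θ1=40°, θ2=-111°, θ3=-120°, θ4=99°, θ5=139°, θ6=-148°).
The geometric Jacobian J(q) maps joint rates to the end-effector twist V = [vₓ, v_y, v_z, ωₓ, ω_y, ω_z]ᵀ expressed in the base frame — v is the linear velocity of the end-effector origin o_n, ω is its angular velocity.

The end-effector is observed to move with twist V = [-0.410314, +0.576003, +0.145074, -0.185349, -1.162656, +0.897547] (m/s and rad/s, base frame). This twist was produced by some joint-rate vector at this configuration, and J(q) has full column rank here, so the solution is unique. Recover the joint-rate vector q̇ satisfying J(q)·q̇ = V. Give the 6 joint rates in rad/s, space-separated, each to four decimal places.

0.3980 0.5520 0.8500 0.1130 0.8130 0.5590

o_n = [0.8944, 0.0561, 1.0955]
J₁: ẑ×o_n = [-0.0561, 0.8944, 0.0000], ω = ẑ
J2: z=[0.0000, 0.0000, 1.0000] o=[0.4749, 0.3985, 0.3700] → [0.3424, 0.4195, -0.0000, 0.0000, 0.0000, 1.0000]
J3: z=[-0.9455, -0.3256, 0.0000] o=[0.6247, -0.0364, 0.9500] → [-0.0474, 0.1376, 0.0003, -0.9455, -0.3256, 0.0000]
J4: z=[0.2820, -0.8188, -0.5000] o=[0.4569, 0.1438, 0.5603] → [-0.4821, -0.3697, 0.3335, 0.2820, -0.8188, -0.5000]
J5: z=[0.2820, -0.8188, -0.5000] o=[0.8288, 0.1863, 0.5804] → [-0.4869, -0.1781, 0.0170, 0.2820, -0.8188, -0.5000]
J6: z=[0.6391, -0.2284, 0.7344] o=[0.4925, -0.0613, 0.7961] → [-0.1546, 0.1038, 0.1668, 0.6391, -0.2284, 0.7344]
q̇ = J⁺·V = [0.3980, 0.5520, 0.8500, 0.1130, 0.8130, 0.5590]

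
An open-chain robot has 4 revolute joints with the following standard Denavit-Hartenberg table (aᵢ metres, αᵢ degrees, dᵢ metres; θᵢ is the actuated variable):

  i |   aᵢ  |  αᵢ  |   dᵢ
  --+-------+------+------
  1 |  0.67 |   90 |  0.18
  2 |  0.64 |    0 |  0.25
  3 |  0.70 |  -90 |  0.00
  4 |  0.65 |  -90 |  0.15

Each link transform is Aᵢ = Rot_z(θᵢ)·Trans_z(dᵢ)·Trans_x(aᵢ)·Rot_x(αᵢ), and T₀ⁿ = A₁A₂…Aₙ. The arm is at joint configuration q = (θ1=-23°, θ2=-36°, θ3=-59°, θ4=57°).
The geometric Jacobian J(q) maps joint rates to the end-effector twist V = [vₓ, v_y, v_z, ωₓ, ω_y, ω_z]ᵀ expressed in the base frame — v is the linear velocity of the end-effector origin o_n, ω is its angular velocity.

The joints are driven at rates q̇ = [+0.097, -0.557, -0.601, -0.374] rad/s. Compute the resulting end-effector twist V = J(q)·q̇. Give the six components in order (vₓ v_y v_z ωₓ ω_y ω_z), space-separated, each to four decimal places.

-1.3733 0.5703 -0.5582 0.1095 1.2115 0.1296

o_n = [1.2617, -0.2149, -1.2593]
J₁: ẑ×o_n = [0.2149, 1.2617, -0.0000], ω = ẑ
J2: z=[-0.3907, -0.9205, 0.0000] o=[0.6167, -0.2618, 0.1800] → [1.3248, -0.5624, 0.5753, -0.3907, -0.9205, 0.0000]
J3: z=[-0.3907, -0.9205, 0.0000] o=[0.9957, -0.6942, -0.1962] → [0.9786, -0.4154, 0.0576, -0.3907, -0.9205, 0.0000]
J4: z=[0.9170, -0.3892, -0.0872] o=[0.9395, -0.6704, -0.8935] → [0.1821, 0.3073, 0.5431, 0.9170, -0.3892, -0.0872]
V = J·q̇ = [-1.3733, 0.5703, -0.5582, 0.1095, 1.2115, 0.1296]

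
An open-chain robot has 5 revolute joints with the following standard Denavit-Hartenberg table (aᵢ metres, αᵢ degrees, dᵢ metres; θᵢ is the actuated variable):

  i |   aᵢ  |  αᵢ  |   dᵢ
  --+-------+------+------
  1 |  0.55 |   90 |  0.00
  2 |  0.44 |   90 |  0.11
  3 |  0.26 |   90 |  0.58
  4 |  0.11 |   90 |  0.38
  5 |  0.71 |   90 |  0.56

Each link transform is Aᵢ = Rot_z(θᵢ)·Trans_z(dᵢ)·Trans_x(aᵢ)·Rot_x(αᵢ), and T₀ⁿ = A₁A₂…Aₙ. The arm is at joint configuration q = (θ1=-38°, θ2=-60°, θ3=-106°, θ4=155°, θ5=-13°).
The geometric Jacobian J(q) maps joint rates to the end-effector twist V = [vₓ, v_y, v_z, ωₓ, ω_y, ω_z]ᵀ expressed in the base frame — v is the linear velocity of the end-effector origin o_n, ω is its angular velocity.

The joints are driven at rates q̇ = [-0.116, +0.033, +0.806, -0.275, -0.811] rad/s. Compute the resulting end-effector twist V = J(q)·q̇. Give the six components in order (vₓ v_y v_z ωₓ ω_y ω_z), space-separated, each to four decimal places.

0.4342 0.5153 -0.2627 -0.0836 -0.2985 -0.4622

o_n = [-0.6663, 0.0234, -0.9658]
J₁: ẑ×o_n = [-0.0234, -0.6663, 0.0000], ω = ẑ
J2: z=[-0.6157, -0.7880, 0.0000] o=[0.4334, -0.3386, 0.0000] → [0.7610, -0.5946, -1.0895, -0.6157, -0.7880, 0.0000]
J3: z=[-0.6824, 0.5332, -0.5000] o=[0.5390, -0.5607, -0.3811] → [-0.0197, 0.2037, 0.2441, -0.6824, 0.5332, -0.5000]
J4: z=[-0.5484, 0.0787, 0.8325] o=[0.2689, -0.0325, -0.6090] → [-0.0746, -0.9742, 0.0430, -0.5484, 0.0787, 0.8325]
J5: z=[-0.4143, 0.8392, -0.3523] o=[-0.0194, -0.0618, -0.3397] → [-0.4954, -0.0315, 0.5076, -0.4143, 0.8392, -0.3523]
V = J·q̇ = [0.4342, 0.5153, -0.2627, -0.0836, -0.2985, -0.4622]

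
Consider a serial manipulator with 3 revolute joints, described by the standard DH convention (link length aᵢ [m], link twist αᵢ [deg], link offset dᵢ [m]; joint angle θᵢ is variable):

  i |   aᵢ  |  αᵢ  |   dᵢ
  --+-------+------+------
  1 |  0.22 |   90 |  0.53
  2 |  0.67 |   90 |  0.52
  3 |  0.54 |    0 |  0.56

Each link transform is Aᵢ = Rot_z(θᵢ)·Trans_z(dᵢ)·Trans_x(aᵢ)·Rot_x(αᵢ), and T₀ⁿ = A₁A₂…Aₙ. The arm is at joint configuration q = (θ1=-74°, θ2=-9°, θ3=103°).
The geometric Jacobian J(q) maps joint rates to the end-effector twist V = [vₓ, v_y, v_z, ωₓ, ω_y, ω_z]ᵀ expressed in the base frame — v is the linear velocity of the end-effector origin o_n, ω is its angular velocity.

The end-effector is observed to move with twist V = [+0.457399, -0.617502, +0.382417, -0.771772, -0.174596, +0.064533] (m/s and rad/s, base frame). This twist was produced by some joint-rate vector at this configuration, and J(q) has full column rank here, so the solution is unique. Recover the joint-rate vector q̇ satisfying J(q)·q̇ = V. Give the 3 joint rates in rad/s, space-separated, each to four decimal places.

0.3480 0.7900 0.2870

o_n = [-0.8198, -0.9364, -0.1089]
J₁: ẑ×o_n = [0.9364, -0.8198, 0.0000], ω = ẑ
J2: z=[-0.9613, -0.2756, 0.0000] o=[0.0606, -0.2115, 0.5300] → [0.1761, -0.6142, 0.4542, -0.9613, -0.2756, 0.0000]
J3: z=[-0.0431, 0.1504, -0.9877] o=[-0.2568, -0.9909, 0.4252] → [-0.0265, 0.5330, 0.0823, -0.0431, 0.1504, -0.9877]
q̇ = J⁺·V = [0.3480, 0.7900, 0.2870]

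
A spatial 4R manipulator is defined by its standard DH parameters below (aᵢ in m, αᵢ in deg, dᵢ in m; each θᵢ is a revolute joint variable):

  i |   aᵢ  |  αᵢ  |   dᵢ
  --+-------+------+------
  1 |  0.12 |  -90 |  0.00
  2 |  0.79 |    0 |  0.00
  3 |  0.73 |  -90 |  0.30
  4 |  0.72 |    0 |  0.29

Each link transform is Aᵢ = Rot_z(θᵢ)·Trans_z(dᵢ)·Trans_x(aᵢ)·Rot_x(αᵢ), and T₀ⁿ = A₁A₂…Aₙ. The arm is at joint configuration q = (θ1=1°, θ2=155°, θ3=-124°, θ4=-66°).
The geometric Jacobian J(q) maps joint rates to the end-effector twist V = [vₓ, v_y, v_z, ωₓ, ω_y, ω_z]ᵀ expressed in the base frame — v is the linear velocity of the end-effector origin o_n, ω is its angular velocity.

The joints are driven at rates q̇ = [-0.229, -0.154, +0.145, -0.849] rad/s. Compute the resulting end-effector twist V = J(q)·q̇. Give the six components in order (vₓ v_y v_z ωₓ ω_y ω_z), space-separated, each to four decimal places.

-0.2047 0.2150 0.1839 0.4374 -0.0014 0.4987

o_n = [0.1147, 0.9599, -1.1093]
J₁: ẑ×o_n = [-0.9599, 0.1147, 0.0000], ω = ẑ
J2: z=[-0.0175, 0.9998, 0.0000] o=[0.1200, 0.0021, 0.0000] → [-1.1091, -0.0194, -0.0114, -0.0175, 0.9998, 0.0000]
J3: z=[-0.0175, 0.9998, 0.0000] o=[-0.5959, -0.0104, -0.3339] → [-0.7753, -0.0135, -0.7274, -0.0175, 0.9998, 0.0000]
J4: z=[-0.5150, -0.0090, -0.8572] o=[0.0245, 0.3005, -0.7098] → [0.5688, -0.2830, -0.3388, -0.5150, -0.0090, -0.8572]
V = J·q̇ = [-0.2047, 0.2150, 0.1839, 0.4374, -0.0014, 0.4987]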